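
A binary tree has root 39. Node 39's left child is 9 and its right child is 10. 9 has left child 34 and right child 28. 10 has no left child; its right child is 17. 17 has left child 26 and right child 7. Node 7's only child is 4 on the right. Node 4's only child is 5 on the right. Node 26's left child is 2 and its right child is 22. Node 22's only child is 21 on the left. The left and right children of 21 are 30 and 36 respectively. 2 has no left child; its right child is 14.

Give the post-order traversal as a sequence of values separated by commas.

Post-order visits the left subtree, then the right subtree, then the node.
At 39: go left to 9.
  At 9: go left to 34.
    34 is a leaf — visit 34.
  At 9: go right to 28.
    28 is a leaf — visit 28.
  Visit 9.
At 39: go right to 10.
  At 10: no left child.
  At 10: go right to 17.
    At 17: go left to 26.
      At 26: go left to 2.
        At 2: no left child.
        At 2: go right to 14.
          14 is a leaf — visit 14.
        Visit 2.
      At 26: go right to 22.
        At 22: go left to 21.
          At 21: go left to 30.
            30 is a leaf — visit 30.
          At 21: go right to 36.
            36 is a leaf — visit 36.
          Visit 21.
        At 22: no right child.
        Visit 22.
      Visit 26.
    At 17: go right to 7.
      At 7: no left child.
      At 7: go right to 4.
        At 4: no left child.
        At 4: go right to 5.
          5 is a leaf — visit 5.
        Visit 4.
      Visit 7.
    Visit 17.
  Visit 10.
Visit 39.

34, 28, 9, 14, 2, 30, 36, 21, 22, 26, 5, 4, 7, 17, 10, 39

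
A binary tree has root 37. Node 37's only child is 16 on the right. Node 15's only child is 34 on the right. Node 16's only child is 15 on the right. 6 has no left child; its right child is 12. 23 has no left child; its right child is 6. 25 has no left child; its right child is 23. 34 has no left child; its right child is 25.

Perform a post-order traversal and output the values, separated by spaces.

12 6 23 25 34 15 16 37

Post-order visits the left subtree, then the right subtree, then the node.
At 37: no left child.
At 37: go right to 16.
  At 16: no left child.
  At 16: go right to 15.
    At 15: no left child.
    At 15: go right to 34.
      At 34: no left child.
      At 34: go right to 25.
        At 25: no left child.
        At 25: go right to 23.
          At 23: no left child.
          At 23: go right to 6.
            At 6: no left child.
            At 6: go right to 12.
              12 is a leaf — visit 12.
            Visit 6.
          Visit 23.
        Visit 25.
      Visit 34.
    Visit 15.
  Visit 16.
Visit 37.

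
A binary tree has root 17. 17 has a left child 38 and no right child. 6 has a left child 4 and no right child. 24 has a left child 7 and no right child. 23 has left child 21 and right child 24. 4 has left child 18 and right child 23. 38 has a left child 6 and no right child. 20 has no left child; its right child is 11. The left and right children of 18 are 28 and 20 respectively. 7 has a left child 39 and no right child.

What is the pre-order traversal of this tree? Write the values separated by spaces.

17 38 6 4 18 28 20 11 23 21 24 7 39

Pre-order visits the node, then its left subtree, then its right subtree.
Visit 17.
At 17: go left to 38.
  Visit 38.
  At 38: go left to 6.
    Visit 6.
    At 6: go left to 4.
      Visit 4.
      At 4: go left to 18.
        Visit 18.
        At 18: go left to 28.
          28 is a leaf — visit 28.
        At 18: go right to 20.
          Visit 20.
          At 20: no left child.
          At 20: go right to 11.
            11 is a leaf — visit 11.
      At 4: go right to 23.
        Visit 23.
        At 23: go left to 21.
          21 is a leaf — visit 21.
        At 23: go right to 24.
          Visit 24.
          At 24: go left to 7.
            Visit 7.
            At 7: go left to 39.
              39 is a leaf — visit 39.
            At 7: no right child.
          At 24: no right child.
    At 6: no right child.
  At 38: no right child.
At 17: no right child.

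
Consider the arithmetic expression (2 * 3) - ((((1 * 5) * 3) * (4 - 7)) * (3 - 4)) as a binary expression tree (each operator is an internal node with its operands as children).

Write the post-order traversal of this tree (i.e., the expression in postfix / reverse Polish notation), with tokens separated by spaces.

2 3 * 1 5 * 3 * 4 7 - * 3 4 - * -

Post-order on an expression tree gives postfix notation: for each operator, emit left operand, right operand, then the operator.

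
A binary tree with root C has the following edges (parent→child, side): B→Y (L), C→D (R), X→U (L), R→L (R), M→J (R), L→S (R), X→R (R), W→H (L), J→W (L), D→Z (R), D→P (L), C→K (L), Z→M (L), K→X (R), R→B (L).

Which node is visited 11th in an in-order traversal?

In-order visits the left subtree, then the node, then the right subtree.
At C: go left to K.
  At K: no left child.
  Visit K.
  At K: go right to X.
    At X: go left to U.
      U is a leaf — visit U.
    Visit X.
    At X: go right to R.
      At R: go left to B.
        At B: go left to Y.
          Y is a leaf — visit Y.
        Visit B.
        At B: no right child.
      Visit R.
      At R: go right to L.
        At L: no left child.
        Visit L.
        At L: go right to S.
          S is a leaf — visit S.
Visit C.
At C: go right to D.
  At D: go left to P.
    P is a leaf — visit P.
  Visit D.
  At D: go right to Z.
    At Z: go left to M.
      At M: no left child.
      Visit M.
      At M: go right to J.
        At J: go left to W.
          At W: go left to H.
            H is a leaf — visit H.
          Visit W.
          At W: no right child.
        Visit J.
        At J: no right child.
    Visit Z.
    At Z: no right child.
Full in-order sequence: K, U, X, Y, B, R, L, S, C, P, D, M, H, W, J, Z.

D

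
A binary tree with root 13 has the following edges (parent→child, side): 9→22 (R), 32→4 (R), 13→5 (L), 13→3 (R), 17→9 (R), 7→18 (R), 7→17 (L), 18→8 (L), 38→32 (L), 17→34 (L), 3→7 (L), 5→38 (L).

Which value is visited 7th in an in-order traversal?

17

In-order visits the left subtree, then the node, then the right subtree.
At 13: go left to 5.
  At 5: go left to 38.
    At 38: go left to 32.
      At 32: no left child.
      Visit 32.
      At 32: go right to 4.
        4 is a leaf — visit 4.
    Visit 38.
    At 38: no right child.
  Visit 5.
  At 5: no right child.
Visit 13.
At 13: go right to 3.
  At 3: go left to 7.
    At 7: go left to 17.
      At 17: go left to 34.
        34 is a leaf — visit 34.
      Visit 17.
      At 17: go right to 9.
        At 9: no left child.
        Visit 9.
        At 9: go right to 22.
          22 is a leaf — visit 22.
    Visit 7.
    At 7: go right to 18.
      At 18: go left to 8.
        8 is a leaf — visit 8.
      Visit 18.
      At 18: no right child.
  Visit 3.
  At 3: no right child.
Full in-order sequence: 32, 4, 38, 5, 13, 34, 17, 9, 22, 7, 8, 18, 3.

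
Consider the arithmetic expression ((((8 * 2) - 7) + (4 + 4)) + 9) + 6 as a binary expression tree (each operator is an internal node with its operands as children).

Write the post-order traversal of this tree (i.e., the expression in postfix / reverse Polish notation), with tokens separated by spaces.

Post-order on an expression tree gives postfix notation: for each operator, emit left operand, right operand, then the operator.

8 2 * 7 - 4 4 + + 9 + 6 +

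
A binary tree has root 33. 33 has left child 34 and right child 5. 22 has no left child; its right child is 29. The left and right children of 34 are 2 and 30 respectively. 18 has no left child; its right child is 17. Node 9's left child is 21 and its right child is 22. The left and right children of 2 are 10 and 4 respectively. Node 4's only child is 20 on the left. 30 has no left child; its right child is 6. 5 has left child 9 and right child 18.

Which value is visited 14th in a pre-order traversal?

18

Pre-order visits the node, then its left subtree, then its right subtree.
Visit 33.
At 33: go left to 34.
  Visit 34.
  At 34: go left to 2.
    Visit 2.
    At 2: go left to 10.
      10 is a leaf — visit 10.
    At 2: go right to 4.
      Visit 4.
      At 4: go left to 20.
        20 is a leaf — visit 20.
      At 4: no right child.
  At 34: go right to 30.
    Visit 30.
    At 30: no left child.
    At 30: go right to 6.
      6 is a leaf — visit 6.
At 33: go right to 5.
  Visit 5.
  At 5: go left to 9.
    Visit 9.
    At 9: go left to 21.
      21 is a leaf — visit 21.
    At 9: go right to 22.
      Visit 22.
      At 22: no left child.
      At 22: go right to 29.
        29 is a leaf — visit 29.
  At 5: go right to 18.
    Visit 18.
    At 18: no left child.
    At 18: go right to 17.
      17 is a leaf — visit 17.
Full pre-order sequence: 33, 34, 2, 10, 4, 20, 30, 6, 5, 9, 21, 22, 29, 18, 17.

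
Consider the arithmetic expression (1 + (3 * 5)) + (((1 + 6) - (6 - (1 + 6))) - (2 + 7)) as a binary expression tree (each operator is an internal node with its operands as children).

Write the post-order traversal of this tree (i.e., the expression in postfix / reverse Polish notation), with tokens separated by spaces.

1 3 5 * + 1 6 + 6 1 6 + - - 2 7 + - +

Post-order on an expression tree gives postfix notation: for each operator, emit left operand, right operand, then the operator.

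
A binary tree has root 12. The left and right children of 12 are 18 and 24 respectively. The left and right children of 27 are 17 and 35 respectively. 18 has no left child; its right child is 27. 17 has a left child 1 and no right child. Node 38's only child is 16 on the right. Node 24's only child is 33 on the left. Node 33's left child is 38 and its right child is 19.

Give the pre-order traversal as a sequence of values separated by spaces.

Pre-order visits the node, then its left subtree, then its right subtree.
Visit 12.
At 12: go left to 18.
  Visit 18.
  At 18: no left child.
  At 18: go right to 27.
    Visit 27.
    At 27: go left to 17.
      Visit 17.
      At 17: go left to 1.
        1 is a leaf — visit 1.
      At 17: no right child.
    At 27: go right to 35.
      35 is a leaf — visit 35.
At 12: go right to 24.
  Visit 24.
  At 24: go left to 33.
    Visit 33.
    At 33: go left to 38.
      Visit 38.
      At 38: no left child.
      At 38: go right to 16.
        16 is a leaf — visit 16.
    At 33: go right to 19.
      19 is a leaf — visit 19.
  At 24: no right child.

12 18 27 17 1 35 24 33 38 16 19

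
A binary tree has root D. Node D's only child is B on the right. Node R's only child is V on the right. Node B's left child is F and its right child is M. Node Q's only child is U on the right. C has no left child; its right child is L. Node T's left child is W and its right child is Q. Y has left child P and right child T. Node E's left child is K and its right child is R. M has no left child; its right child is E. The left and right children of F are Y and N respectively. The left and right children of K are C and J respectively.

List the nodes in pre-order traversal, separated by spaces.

D B F Y P T W Q U N M E K C L J R V

Pre-order visits the node, then its left subtree, then its right subtree.
Visit D.
At D: no left child.
At D: go right to B.
  Visit B.
  At B: go left to F.
    Visit F.
    At F: go left to Y.
      Visit Y.
      At Y: go left to P.
        P is a leaf — visit P.
      At Y: go right to T.
        Visit T.
        At T: go left to W.
          W is a leaf — visit W.
        At T: go right to Q.
          Visit Q.
          At Q: no left child.
          At Q: go right to U.
            U is a leaf — visit U.
    At F: go right to N.
      N is a leaf — visit N.
  At B: go right to M.
    Visit M.
    At M: no left child.
    At M: go right to E.
      Visit E.
      At E: go left to K.
        Visit K.
        At K: go left to C.
          Visit C.
          At C: no left child.
          At C: go right to L.
            L is a leaf — visit L.
        At K: go right to J.
          J is a leaf — visit J.
      At E: go right to R.
        Visit R.
        At R: no left child.
        At R: go right to V.
          V is a leaf — visit V.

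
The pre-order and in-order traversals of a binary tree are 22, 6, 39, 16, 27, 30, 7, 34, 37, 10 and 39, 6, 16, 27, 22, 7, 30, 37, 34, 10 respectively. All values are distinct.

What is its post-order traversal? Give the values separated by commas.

39, 27, 16, 6, 7, 37, 10, 34, 30, 22

The first element of pre-order is the root; it splits in-order into left and right subtrees.
Root 22: left subtree has 4 nodes {39, 6, 16, 27}, right has 5 {7, 30, 37, 34, 10}.
  Root 6: left subtree has 1 node {39}, right has 2 {16, 27}.
    Root 16: left subtree has 0 nodes { }, right has 1 {27}.
  Root 30: left subtree has 1 node {7}, right has 3 {37, 34, 10}.
    Root 34: left subtree has 1 node {37}, right has 1 {10}.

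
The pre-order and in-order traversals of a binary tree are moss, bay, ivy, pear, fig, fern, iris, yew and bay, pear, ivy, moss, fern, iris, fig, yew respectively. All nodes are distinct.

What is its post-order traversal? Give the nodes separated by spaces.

pear ivy bay iris fern yew fig moss

The first element of pre-order is the root; it splits in-order into left and right subtrees.
Root moss: left subtree has 3 nodes {bay, pear, ivy}, right has 4 {fern, iris, fig, yew}.
  Root bay: left subtree has 0 nodes { }, right has 2 {pear, ivy}.
    Root ivy: left subtree has 1 node {pear}, right has 0 { }.
  Root fig: left subtree has 2 nodes {fern, iris}, right has 1 {yew}.
    Root fern: left subtree has 0 nodes { }, right has 1 {iris}.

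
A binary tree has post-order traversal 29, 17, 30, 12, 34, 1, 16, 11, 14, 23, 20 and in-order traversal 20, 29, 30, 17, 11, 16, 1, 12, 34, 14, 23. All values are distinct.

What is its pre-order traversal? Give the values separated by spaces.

The last element of post-order is the root; it splits in-order into left and right subtrees.
Root 20: left subtree has 0 nodes { }, right has 10 {29, 30, 17, 11, 16, 1, 12, 34, 14, 23}.
  Root 23: left subtree has 9 nodes {29, 30, 17, 11, 16, 1, 12, 34, 14}, right has 0 { }.
    Root 14: left subtree has 8 nodes {29, 30, 17, 11, 16, 1, 12, 34}, right has 0 { }.
      Root 11: left subtree has 3 nodes {29, 30, 17}, right has 4 {16, 1, 12, 34}.
        Root 30: left subtree has 1 node {29}, right has 1 {17}.
        Root 16: left subtree has 0 nodes { }, right has 3 {1, 12, 34}.
          Root 1: left subtree has 0 nodes { }, right has 2 {12, 34}.
            Root 34: left subtree has 1 node {12}, right has 0 { }.

20 23 14 11 30 29 17 16 1 34 12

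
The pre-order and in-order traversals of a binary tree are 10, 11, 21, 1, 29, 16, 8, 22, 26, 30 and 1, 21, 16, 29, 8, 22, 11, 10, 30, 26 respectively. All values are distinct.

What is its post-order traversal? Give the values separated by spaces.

The first element of pre-order is the root; it splits in-order into left and right subtrees.
Root 10: left subtree has 7 nodes {1, 21, 16, 29, 8, 22, 11}, right has 2 {30, 26}.
  Root 11: left subtree has 6 nodes {1, 21, 16, 29, 8, 22}, right has 0 { }.
    Root 21: left subtree has 1 node {1}, right has 4 {16, 29, 8, 22}.
      Root 29: left subtree has 1 node {16}, right has 2 {8, 22}.
        Root 8: left subtree has 0 nodes { }, right has 1 {22}.
  Root 26: left subtree has 1 node {30}, right has 0 { }.

1 16 22 8 29 21 11 30 26 10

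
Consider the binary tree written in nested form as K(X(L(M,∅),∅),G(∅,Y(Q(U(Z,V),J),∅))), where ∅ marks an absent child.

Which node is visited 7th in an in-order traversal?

U

In-order visits the left subtree, then the node, then the right subtree.
At K: go left to X.
  At X: go left to L.
    At L: go left to M.
      M is a leaf — visit M.
    Visit L.
    At L: no right child.
  Visit X.
  At X: no right child.
Visit K.
At K: go right to G.
  At G: no left child.
  Visit G.
  At G: go right to Y.
    At Y: go left to Q.
      At Q: go left to U.
        At U: go left to Z.
          Z is a leaf — visit Z.
        Visit U.
        At U: go right to V.
          V is a leaf — visit V.
      Visit Q.
      At Q: go right to J.
        J is a leaf — visit J.
    Visit Y.
    At Y: no right child.
Full in-order sequence: M, L, X, K, G, Z, U, V, Q, J, Y.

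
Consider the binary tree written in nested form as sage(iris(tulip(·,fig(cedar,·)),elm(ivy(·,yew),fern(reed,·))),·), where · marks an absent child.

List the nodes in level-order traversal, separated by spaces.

Level-order visits nodes level by level from the root, left to right within each level.
Level 0: sage
Level 1: iris
Level 2: tulip, elm
Level 3: fig, ivy, fern
Level 4: cedar, yew, reed

sage iris tulip elm fig ivy fern cedar yew reed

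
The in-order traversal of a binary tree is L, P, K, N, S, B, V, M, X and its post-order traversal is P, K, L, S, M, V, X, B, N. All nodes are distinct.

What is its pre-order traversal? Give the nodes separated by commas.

The last element of post-order is the root; it splits in-order into left and right subtrees.
Root N: left subtree has 3 nodes {L, P, K}, right has 5 {S, B, V, M, X}.
  Root L: left subtree has 0 nodes { }, right has 2 {P, K}.
    Root K: left subtree has 1 node {P}, right has 0 { }.
  Root B: left subtree has 1 node {S}, right has 3 {V, M, X}.
    Root X: left subtree has 2 nodes {V, M}, right has 0 { }.
      Root V: left subtree has 0 nodes { }, right has 1 {M}.

N, L, K, P, B, S, X, V, M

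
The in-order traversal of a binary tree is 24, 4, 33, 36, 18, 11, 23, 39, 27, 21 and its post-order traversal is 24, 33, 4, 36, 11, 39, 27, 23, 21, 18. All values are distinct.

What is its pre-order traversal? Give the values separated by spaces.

18 36 4 24 33 21 23 11 27 39

The last element of post-order is the root; it splits in-order into left and right subtrees.
Root 18: left subtree has 4 nodes {24, 4, 33, 36}, right has 5 {11, 23, 39, 27, 21}.
  Root 36: left subtree has 3 nodes {24, 4, 33}, right has 0 { }.
    Root 4: left subtree has 1 node {24}, right has 1 {33}.
  Root 21: left subtree has 4 nodes {11, 23, 39, 27}, right has 0 { }.
    Root 23: left subtree has 1 node {11}, right has 2 {39, 27}.
      Root 27: left subtree has 1 node {39}, right has 0 { }.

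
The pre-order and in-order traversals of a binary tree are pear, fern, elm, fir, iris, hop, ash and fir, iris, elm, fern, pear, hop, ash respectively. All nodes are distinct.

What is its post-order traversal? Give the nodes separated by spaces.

iris fir elm fern ash hop pear

The first element of pre-order is the root; it splits in-order into left and right subtrees.
Root pear: left subtree has 4 nodes {fir, iris, elm, fern}, right has 2 {hop, ash}.
  Root fern: left subtree has 3 nodes {fir, iris, elm}, right has 0 { }.
    Root elm: left subtree has 2 nodes {fir, iris}, right has 0 { }.
      Root fir: left subtree has 0 nodes { }, right has 1 {iris}.
  Root hop: left subtree has 0 nodes { }, right has 1 {ash}.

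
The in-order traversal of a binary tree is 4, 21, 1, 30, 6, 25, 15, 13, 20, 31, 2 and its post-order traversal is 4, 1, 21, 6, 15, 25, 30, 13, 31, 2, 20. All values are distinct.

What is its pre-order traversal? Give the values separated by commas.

20, 13, 30, 21, 4, 1, 25, 6, 15, 2, 31

The last element of post-order is the root; it splits in-order into left and right subtrees.
Root 20: left subtree has 8 nodes {4, 21, 1, 30, 6, 25, 15, 13}, right has 2 {31, 2}.
  Root 13: left subtree has 7 nodes {4, 21, 1, 30, 6, 25, 15}, right has 0 { }.
    Root 30: left subtree has 3 nodes {4, 21, 1}, right has 3 {6, 25, 15}.
      Root 21: left subtree has 1 node {4}, right has 1 {1}.
      Root 25: left subtree has 1 node {6}, right has 1 {15}.
  Root 2: left subtree has 1 node {31}, right has 0 { }.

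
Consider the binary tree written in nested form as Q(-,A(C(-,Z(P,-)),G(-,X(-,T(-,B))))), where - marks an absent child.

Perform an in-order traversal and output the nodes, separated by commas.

In-order visits the left subtree, then the node, then the right subtree.
At Q: no left child.
Visit Q.
At Q: go right to A.
  At A: go left to C.
    At C: no left child.
    Visit C.
    At C: go right to Z.
      At Z: go left to P.
        P is a leaf — visit P.
      Visit Z.
      At Z: no right child.
  Visit A.
  At A: go right to G.
    At G: no left child.
    Visit G.
    At G: go right to X.
      At X: no left child.
      Visit X.
      At X: go right to T.
        At T: no left child.
        Visit T.
        At T: go right to B.
          B is a leaf — visit B.

Q, C, P, Z, A, G, X, T, B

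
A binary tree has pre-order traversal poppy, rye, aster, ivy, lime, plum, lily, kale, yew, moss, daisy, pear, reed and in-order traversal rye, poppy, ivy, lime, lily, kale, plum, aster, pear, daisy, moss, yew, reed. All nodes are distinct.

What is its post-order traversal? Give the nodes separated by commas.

rye, kale, lily, plum, lime, ivy, pear, daisy, moss, reed, yew, aster, poppy

The first element of pre-order is the root; it splits in-order into left and right subtrees.
Root poppy: left subtree has 1 node {rye}, right has 11 {ivy, lime, lily, kale, plum, aster, pear, daisy, moss, yew, reed}.
  Root aster: left subtree has 5 nodes {ivy, lime, lily, kale, plum}, right has 5 {pear, daisy, moss, yew, reed}.
    Root ivy: left subtree has 0 nodes { }, right has 4 {lime, lily, kale, plum}.
      Root lime: left subtree has 0 nodes { }, right has 3 {lily, kale, plum}.
        Root plum: left subtree has 2 nodes {lily, kale}, right has 0 { }.
          Root lily: left subtree has 0 nodes { }, right has 1 {kale}.
    Root yew: left subtree has 3 nodes {pear, daisy, moss}, right has 1 {reed}.
      Root moss: left subtree has 2 nodes {pear, daisy}, right has 0 { }.
        Root daisy: left subtree has 1 node {pear}, right has 0 { }.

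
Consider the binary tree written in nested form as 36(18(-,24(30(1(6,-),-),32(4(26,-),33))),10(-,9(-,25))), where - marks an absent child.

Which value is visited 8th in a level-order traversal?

Level-order visits nodes level by level from the root, left to right within each level.
Level 0: 36
Level 1: 18, 10
Level 2: 24, 9
Level 3: 30, 32, 25
Level 4: 1, 4, 33
Level 5: 6, 26
Full level-order sequence: 36, 18, 10, 24, 9, 30, 32, 25, 1, 4, 33, 6, 26.

25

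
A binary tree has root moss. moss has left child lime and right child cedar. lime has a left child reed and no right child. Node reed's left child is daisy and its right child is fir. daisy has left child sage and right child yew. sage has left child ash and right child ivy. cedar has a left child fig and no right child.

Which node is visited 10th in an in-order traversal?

In-order visits the left subtree, then the node, then the right subtree.
At moss: go left to lime.
  At lime: go left to reed.
    At reed: go left to daisy.
      At daisy: go left to sage.
        At sage: go left to ash.
          ash is a leaf — visit ash.
        Visit sage.
        At sage: go right to ivy.
          ivy is a leaf — visit ivy.
      Visit daisy.
      At daisy: go right to yew.
        yew is a leaf — visit yew.
    Visit reed.
    At reed: go right to fir.
      fir is a leaf — visit fir.
  Visit lime.
  At lime: no right child.
Visit moss.
At moss: go right to cedar.
  At cedar: go left to fig.
    fig is a leaf — visit fig.
  Visit cedar.
  At cedar: no right child.
Full in-order sequence: ash, sage, ivy, daisy, yew, reed, fir, lime, moss, fig, cedar.

fig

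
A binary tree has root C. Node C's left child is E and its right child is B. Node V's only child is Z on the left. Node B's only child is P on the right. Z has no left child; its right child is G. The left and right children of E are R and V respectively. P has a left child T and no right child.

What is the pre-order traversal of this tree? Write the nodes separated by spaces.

Pre-order visits the node, then its left subtree, then its right subtree.
Visit C.
At C: go left to E.
  Visit E.
  At E: go left to R.
    R is a leaf — visit R.
  At E: go right to V.
    Visit V.
    At V: go left to Z.
      Visit Z.
      At Z: no left child.
      At Z: go right to G.
        G is a leaf — visit G.
    At V: no right child.
At C: go right to B.
  Visit B.
  At B: no left child.
  At B: go right to P.
    Visit P.
    At P: go left to T.
      T is a leaf — visit T.
    At P: no right child.

C E R V Z G B P T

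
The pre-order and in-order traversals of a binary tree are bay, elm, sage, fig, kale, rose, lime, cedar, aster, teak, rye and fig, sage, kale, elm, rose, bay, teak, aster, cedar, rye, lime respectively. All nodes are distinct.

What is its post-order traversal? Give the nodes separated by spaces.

fig kale sage rose elm teak aster rye cedar lime bay

The first element of pre-order is the root; it splits in-order into left and right subtrees.
Root bay: left subtree has 5 nodes {fig, sage, kale, elm, rose}, right has 5 {teak, aster, cedar, rye, lime}.
  Root elm: left subtree has 3 nodes {fig, sage, kale}, right has 1 {rose}.
    Root sage: left subtree has 1 node {fig}, right has 1 {kale}.
  Root lime: left subtree has 4 nodes {teak, aster, cedar, rye}, right has 0 { }.
    Root cedar: left subtree has 2 nodes {teak, aster}, right has 1 {rye}.
      Root aster: left subtree has 1 node {teak}, right has 0 { }.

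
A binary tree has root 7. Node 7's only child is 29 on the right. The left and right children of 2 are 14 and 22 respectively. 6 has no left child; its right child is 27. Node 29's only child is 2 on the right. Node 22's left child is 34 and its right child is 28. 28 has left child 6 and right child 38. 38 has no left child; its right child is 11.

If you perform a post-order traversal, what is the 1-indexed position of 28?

7

Post-order visits the left subtree, then the right subtree, then the node.
At 7: no left child.
At 7: go right to 29.
  At 29: no left child.
  At 29: go right to 2.
    At 2: go left to 14.
      14 is a leaf — visit 14.
    At 2: go right to 22.
      At 22: go left to 34.
        34 is a leaf — visit 34.
      At 22: go right to 28.
        At 28: go left to 6.
          At 6: no left child.
          At 6: go right to 27.
            27 is a leaf — visit 27.
          Visit 6.
        At 28: go right to 38.
          At 38: no left child.
          At 38: go right to 11.
            11 is a leaf — visit 11.
          Visit 38.
        Visit 28.
      Visit 22.
    Visit 2.
  Visit 29.
Visit 7.
Full post-order sequence: 14, 34, 27, 6, 11, 38, 28, 22, 2, 29, 7.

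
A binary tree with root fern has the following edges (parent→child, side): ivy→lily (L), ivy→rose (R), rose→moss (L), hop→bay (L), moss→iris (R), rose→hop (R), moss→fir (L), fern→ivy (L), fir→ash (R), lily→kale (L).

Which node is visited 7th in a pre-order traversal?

Pre-order visits the node, then its left subtree, then its right subtree.
Visit fern.
At fern: go left to ivy.
  Visit ivy.
  At ivy: go left to lily.
    Visit lily.
    At lily: go left to kale.
      kale is a leaf — visit kale.
    At lily: no right child.
  At ivy: go right to rose.
    Visit rose.
    At rose: go left to moss.
      Visit moss.
      At moss: go left to fir.
        Visit fir.
        At fir: no left child.
        At fir: go right to ash.
          ash is a leaf — visit ash.
      At moss: go right to iris.
        iris is a leaf — visit iris.
    At rose: go right to hop.
      Visit hop.
      At hop: go left to bay.
        bay is a leaf — visit bay.
      At hop: no right child.
At fern: no right child.
Full pre-order sequence: fern, ivy, lily, kale, rose, moss, fir, ash, iris, hop, bay.

fir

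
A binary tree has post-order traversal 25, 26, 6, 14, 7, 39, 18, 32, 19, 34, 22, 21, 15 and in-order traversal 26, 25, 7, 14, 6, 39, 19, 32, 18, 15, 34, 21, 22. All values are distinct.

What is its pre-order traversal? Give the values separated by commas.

The last element of post-order is the root; it splits in-order into left and right subtrees.
Root 15: left subtree has 9 nodes {26, 25, 7, 14, 6, 39, 19, 32, 18}, right has 3 {34, 21, 22}.
  Root 19: left subtree has 6 nodes {26, 25, 7, 14, 6, 39}, right has 2 {32, 18}.
    Root 39: left subtree has 5 nodes {26, 25, 7, 14, 6}, right has 0 { }.
      Root 7: left subtree has 2 nodes {26, 25}, right has 2 {14, 6}.
        Root 26: left subtree has 0 nodes { }, right has 1 {25}.
        Root 14: left subtree has 0 nodes { }, right has 1 {6}.
    Root 32: left subtree has 0 nodes { }, right has 1 {18}.
  Root 21: left subtree has 1 node {34}, right has 1 {22}.

15, 19, 39, 7, 26, 25, 14, 6, 32, 18, 21, 34, 22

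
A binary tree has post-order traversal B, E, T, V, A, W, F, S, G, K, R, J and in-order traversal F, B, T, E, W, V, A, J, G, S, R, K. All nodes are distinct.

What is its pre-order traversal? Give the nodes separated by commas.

J, F, W, T, B, E, A, V, R, G, S, K

The last element of post-order is the root; it splits in-order into left and right subtrees.
Root J: left subtree has 7 nodes {F, B, T, E, W, V, A}, right has 4 {G, S, R, K}.
  Root F: left subtree has 0 nodes { }, right has 6 {B, T, E, W, V, A}.
    Root W: left subtree has 3 nodes {B, T, E}, right has 2 {V, A}.
      Root T: left subtree has 1 node {B}, right has 1 {E}.
      Root A: left subtree has 1 node {V}, right has 0 { }.
  Root R: left subtree has 2 nodes {G, S}, right has 1 {K}.
    Root G: left subtree has 0 nodes { }, right has 1 {S}.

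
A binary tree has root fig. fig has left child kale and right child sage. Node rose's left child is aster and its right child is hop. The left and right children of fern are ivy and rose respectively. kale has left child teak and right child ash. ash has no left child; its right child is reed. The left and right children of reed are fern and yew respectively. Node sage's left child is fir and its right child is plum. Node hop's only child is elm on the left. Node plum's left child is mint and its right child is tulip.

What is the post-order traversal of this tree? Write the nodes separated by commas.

Post-order visits the left subtree, then the right subtree, then the node.
At fig: go left to kale.
  At kale: go left to teak.
    teak is a leaf — visit teak.
  At kale: go right to ash.
    At ash: no left child.
    At ash: go right to reed.
      At reed: go left to fern.
        At fern: go left to ivy.
          ivy is a leaf — visit ivy.
        At fern: go right to rose.
          At rose: go left to aster.
            aster is a leaf — visit aster.
          At rose: go right to hop.
            At hop: go left to elm.
              elm is a leaf — visit elm.
            At hop: no right child.
            Visit hop.
          Visit rose.
        Visit fern.
      At reed: go right to yew.
        yew is a leaf — visit yew.
      Visit reed.
    Visit ash.
  Visit kale.
At fig: go right to sage.
  At sage: go left to fir.
    fir is a leaf — visit fir.
  At sage: go right to plum.
    At plum: go left to mint.
      mint is a leaf — visit mint.
    At plum: go right to tulip.
      tulip is a leaf — visit tulip.
    Visit plum.
  Visit sage.
Visit fig.

teak, ivy, aster, elm, hop, rose, fern, yew, reed, ash, kale, fir, mint, tulip, plum, sage, fig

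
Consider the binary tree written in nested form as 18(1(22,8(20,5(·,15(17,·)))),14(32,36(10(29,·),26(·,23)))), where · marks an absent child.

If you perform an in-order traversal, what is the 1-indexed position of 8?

4

In-order visits the left subtree, then the node, then the right subtree.
At 18: go left to 1.
  At 1: go left to 22.
    22 is a leaf — visit 22.
  Visit 1.
  At 1: go right to 8.
    At 8: go left to 20.
      20 is a leaf — visit 20.
    Visit 8.
    At 8: go right to 5.
      At 5: no left child.
      Visit 5.
      At 5: go right to 15.
        At 15: go left to 17.
          17 is a leaf — visit 17.
        Visit 15.
        At 15: no right child.
Visit 18.
At 18: go right to 14.
  At 14: go left to 32.
    32 is a leaf — visit 32.
  Visit 14.
  At 14: go right to 36.
    At 36: go left to 10.
      At 10: go left to 29.
        29 is a leaf — visit 29.
      Visit 10.
      At 10: no right child.
    Visit 36.
    At 36: go right to 26.
      At 26: no left child.
      Visit 26.
      At 26: go right to 23.
        23 is a leaf — visit 23.
Full in-order sequence: 22, 1, 20, 8, 5, 17, 15, 18, 32, 14, 29, 10, 36, 26, 23.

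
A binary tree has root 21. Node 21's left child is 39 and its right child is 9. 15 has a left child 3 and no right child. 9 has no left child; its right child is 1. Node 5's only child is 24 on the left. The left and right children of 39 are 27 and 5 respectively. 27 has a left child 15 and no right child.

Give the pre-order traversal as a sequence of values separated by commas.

21, 39, 27, 15, 3, 5, 24, 9, 1

Pre-order visits the node, then its left subtree, then its right subtree.
Visit 21.
At 21: go left to 39.
  Visit 39.
  At 39: go left to 27.
    Visit 27.
    At 27: go left to 15.
      Visit 15.
      At 15: go left to 3.
        3 is a leaf — visit 3.
      At 15: no right child.
    At 27: no right child.
  At 39: go right to 5.
    Visit 5.
    At 5: go left to 24.
      24 is a leaf — visit 24.
    At 5: no right child.
At 21: go right to 9.
  Visit 9.
  At 9: no left child.
  At 9: go right to 1.
    1 is a leaf — visit 1.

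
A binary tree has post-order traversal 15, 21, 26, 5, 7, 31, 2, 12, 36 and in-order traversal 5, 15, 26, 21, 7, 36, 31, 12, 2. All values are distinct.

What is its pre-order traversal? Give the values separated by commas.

The last element of post-order is the root; it splits in-order into left and right subtrees.
Root 36: left subtree has 5 nodes {5, 15, 26, 21, 7}, right has 3 {31, 12, 2}.
  Root 7: left subtree has 4 nodes {5, 15, 26, 21}, right has 0 { }.
    Root 5: left subtree has 0 nodes { }, right has 3 {15, 26, 21}.
      Root 26: left subtree has 1 node {15}, right has 1 {21}.
  Root 12: left subtree has 1 node {31}, right has 1 {2}.

36, 7, 5, 26, 15, 21, 12, 31, 2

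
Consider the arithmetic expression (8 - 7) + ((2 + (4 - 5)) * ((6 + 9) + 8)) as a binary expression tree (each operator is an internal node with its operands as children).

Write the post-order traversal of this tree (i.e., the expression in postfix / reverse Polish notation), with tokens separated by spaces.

8 7 - 2 4 5 - + 6 9 + 8 + * +

Post-order on an expression tree gives postfix notation: for each operator, emit left operand, right operand, then the operator.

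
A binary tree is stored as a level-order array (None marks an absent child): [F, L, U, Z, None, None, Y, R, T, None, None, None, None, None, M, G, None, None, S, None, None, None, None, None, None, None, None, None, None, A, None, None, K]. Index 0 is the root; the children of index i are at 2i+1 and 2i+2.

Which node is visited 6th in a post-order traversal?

Z

Post-order visits the left subtree, then the right subtree, then the node.
At F: go left to L.
  At L: go left to Z.
    At Z: go left to R.
      At R: go left to G.
        At G: no left child.
        At G: go right to K.
          K is a leaf — visit K.
        Visit G.
      At R: no right child.
      Visit R.
    At Z: go right to T.
      At T: no left child.
      At T: go right to S.
        S is a leaf — visit S.
      Visit T.
    Visit Z.
  At L: no right child.
  Visit L.
At F: go right to U.
  At U: no left child.
  At U: go right to Y.
    At Y: no left child.
    At Y: go right to M.
      At M: go left to A.
        A is a leaf — visit A.
      At M: no right child.
      Visit M.
    Visit Y.
  Visit U.
Visit F.
Full post-order sequence: K, G, R, S, T, Z, L, A, M, Y, U, F.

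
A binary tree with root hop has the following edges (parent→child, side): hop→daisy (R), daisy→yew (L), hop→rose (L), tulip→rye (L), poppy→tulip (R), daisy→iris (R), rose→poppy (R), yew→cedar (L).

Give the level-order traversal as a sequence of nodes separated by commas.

Level-order visits nodes level by level from the root, left to right within each level.
Level 0: hop
Level 1: rose, daisy
Level 2: poppy, yew, iris
Level 3: tulip, cedar
Level 4: rye

hop, rose, daisy, poppy, yew, iris, tulip, cedar, rye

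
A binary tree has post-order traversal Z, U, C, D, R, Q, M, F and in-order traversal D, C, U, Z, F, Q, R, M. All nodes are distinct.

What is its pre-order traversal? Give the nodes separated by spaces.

The last element of post-order is the root; it splits in-order into left and right subtrees.
Root F: left subtree has 4 nodes {D, C, U, Z}, right has 3 {Q, R, M}.
  Root D: left subtree has 0 nodes { }, right has 3 {C, U, Z}.
    Root C: left subtree has 0 nodes { }, right has 2 {U, Z}.
      Root U: left subtree has 0 nodes { }, right has 1 {Z}.
  Root M: left subtree has 2 nodes {Q, R}, right has 0 { }.
    Root Q: left subtree has 0 nodes { }, right has 1 {R}.

F D C U Z M Q R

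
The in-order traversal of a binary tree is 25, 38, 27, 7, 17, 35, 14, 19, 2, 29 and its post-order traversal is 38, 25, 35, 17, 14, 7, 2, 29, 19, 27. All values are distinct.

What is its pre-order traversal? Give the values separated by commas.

27, 25, 38, 19, 7, 14, 17, 35, 29, 2

The last element of post-order is the root; it splits in-order into left and right subtrees.
Root 27: left subtree has 2 nodes {25, 38}, right has 7 {7, 17, 35, 14, 19, 2, 29}.
  Root 25: left subtree has 0 nodes { }, right has 1 {38}.
  Root 19: left subtree has 4 nodes {7, 17, 35, 14}, right has 2 {2, 29}.
    Root 7: left subtree has 0 nodes { }, right has 3 {17, 35, 14}.
      Root 14: left subtree has 2 nodes {17, 35}, right has 0 { }.
        Root 17: left subtree has 0 nodes { }, right has 1 {35}.
    Root 29: left subtree has 1 node {2}, right has 0 { }.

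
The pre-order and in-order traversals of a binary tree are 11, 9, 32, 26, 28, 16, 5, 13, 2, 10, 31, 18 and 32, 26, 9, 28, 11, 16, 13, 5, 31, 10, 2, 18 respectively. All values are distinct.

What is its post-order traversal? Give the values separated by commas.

The first element of pre-order is the root; it splits in-order into left and right subtrees.
Root 11: left subtree has 4 nodes {32, 26, 9, 28}, right has 7 {16, 13, 5, 31, 10, 2, 18}.
  Root 9: left subtree has 2 nodes {32, 26}, right has 1 {28}.
    Root 32: left subtree has 0 nodes { }, right has 1 {26}.
  Root 16: left subtree has 0 nodes { }, right has 6 {13, 5, 31, 10, 2, 18}.
    Root 5: left subtree has 1 node {13}, right has 4 {31, 10, 2, 18}.
      Root 2: left subtree has 2 nodes {31, 10}, right has 1 {18}.
        Root 10: left subtree has 1 node {31}, right has 0 { }.

26, 32, 28, 9, 13, 31, 10, 18, 2, 5, 16, 11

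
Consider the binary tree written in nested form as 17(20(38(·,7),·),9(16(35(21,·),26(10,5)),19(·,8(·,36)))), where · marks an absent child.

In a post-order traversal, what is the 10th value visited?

36

Post-order visits the left subtree, then the right subtree, then the node.
At 17: go left to 20.
  At 20: go left to 38.
    At 38: no left child.
    At 38: go right to 7.
      7 is a leaf — visit 7.
    Visit 38.
  At 20: no right child.
  Visit 20.
At 17: go right to 9.
  At 9: go left to 16.
    At 16: go left to 35.
      At 35: go left to 21.
        21 is a leaf — visit 21.
      At 35: no right child.
      Visit 35.
    At 16: go right to 26.
      At 26: go left to 10.
        10 is a leaf — visit 10.
      At 26: go right to 5.
        5 is a leaf — visit 5.
      Visit 26.
    Visit 16.
  At 9: go right to 19.
    At 19: no left child.
    At 19: go right to 8.
      At 8: no left child.
      At 8: go right to 36.
        36 is a leaf — visit 36.
      Visit 8.
    Visit 19.
  Visit 9.
Visit 17.
Full post-order sequence: 7, 38, 20, 21, 35, 10, 5, 26, 16, 36, 8, 19, 9, 17.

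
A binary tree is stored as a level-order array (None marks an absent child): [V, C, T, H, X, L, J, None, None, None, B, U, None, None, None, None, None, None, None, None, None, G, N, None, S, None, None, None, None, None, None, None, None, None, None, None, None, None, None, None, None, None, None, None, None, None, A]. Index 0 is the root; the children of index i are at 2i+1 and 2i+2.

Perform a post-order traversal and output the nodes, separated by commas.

H, G, A, N, B, X, C, S, U, L, J, T, V

Post-order visits the left subtree, then the right subtree, then the node.
At V: go left to C.
  At C: go left to H.
    H is a leaf — visit H.
  At C: go right to X.
    At X: no left child.
    At X: go right to B.
      At B: go left to G.
        G is a leaf — visit G.
      At B: go right to N.
        At N: no left child.
        At N: go right to A.
          A is a leaf — visit A.
        Visit N.
      Visit B.
    Visit X.
  Visit C.
At V: go right to T.
  At T: go left to L.
    At L: go left to U.
      At U: no left child.
      At U: go right to S.
        S is a leaf — visit S.
      Visit U.
    At L: no right child.
    Visit L.
  At T: go right to J.
    J is a leaf — visit J.
  Visit T.
Visit V.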